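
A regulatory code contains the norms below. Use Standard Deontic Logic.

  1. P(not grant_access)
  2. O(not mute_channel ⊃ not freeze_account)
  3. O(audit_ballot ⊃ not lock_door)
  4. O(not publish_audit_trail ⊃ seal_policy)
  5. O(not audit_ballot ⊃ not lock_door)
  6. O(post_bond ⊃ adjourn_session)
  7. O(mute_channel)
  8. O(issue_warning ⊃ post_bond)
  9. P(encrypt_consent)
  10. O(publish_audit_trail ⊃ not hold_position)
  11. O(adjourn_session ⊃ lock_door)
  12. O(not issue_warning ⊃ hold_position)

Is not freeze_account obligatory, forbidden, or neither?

Premise 2 is O(not mute_channel ⊃ not freeze_account), but O(not mute_channel) is not derivable from the premises, so it does not yield O(not freeze_account).
No premise or chain of K-axiom applications forces O(not freeze_account), and none forces O(freeze_account). So not freeze_account is neither obligatory nor forbidden under these norms.

Neither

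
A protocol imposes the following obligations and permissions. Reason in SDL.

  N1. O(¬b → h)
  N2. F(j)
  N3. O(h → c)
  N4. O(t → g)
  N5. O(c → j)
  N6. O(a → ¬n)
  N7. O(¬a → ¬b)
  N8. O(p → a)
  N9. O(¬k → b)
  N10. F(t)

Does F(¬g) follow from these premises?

Premise 4 is O(t → g), but O(t) is not derivable from the premises, so it does not yield O(g).
No other premise forces O(g). An ideal world satisfying every premise can still have ¬g true, so F(¬g) is not derivable.

No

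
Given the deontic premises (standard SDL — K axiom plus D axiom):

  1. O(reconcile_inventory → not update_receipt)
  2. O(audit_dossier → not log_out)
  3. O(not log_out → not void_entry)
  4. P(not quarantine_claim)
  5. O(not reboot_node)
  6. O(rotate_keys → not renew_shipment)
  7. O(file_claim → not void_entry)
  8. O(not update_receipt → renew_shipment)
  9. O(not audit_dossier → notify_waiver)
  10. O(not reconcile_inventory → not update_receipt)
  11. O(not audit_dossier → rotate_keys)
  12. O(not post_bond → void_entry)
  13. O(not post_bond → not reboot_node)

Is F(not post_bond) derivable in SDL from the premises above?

Yes

Premises 1 and 10 cover both cases: O(reconcile_inventory → not update_receipt) and O(not reconcile_inventory → not update_receipt). Since reconcile_inventory ∨ not reconcile_inventory is a tautology, O(not update_receipt) follows.
With premise 8, O(not update_receipt → renew_shipment), the K-axiom yields O(renew_shipment).
Premise 6, O(rotate_keys → not renew_shipment), contraposes to O(renew_shipment → not rotate_keys); with O(renew_shipment) we get O(not rotate_keys).
Premise 11, O(not audit_dossier → rotate_keys), contraposes to O(not rotate_keys → audit_dossier); with O(not rotate_keys) we get O(audit_dossier).
With premise 2, O(audit_dossier → not log_out), the K-axiom yields O(not log_out).
From O(not log_out) and premise 3, O(not log_out → not void_entry), we obtain O(not void_entry).
The contrapositive of premise 12 (O(not post_bond → void_entry)) is O(not void_entry → post_bond), and O(not void_entry) is already established, so O(post_bond).
Premises 4, 5, 7, 9, 13 do not contribute to this derivation.
So O(post_bond) holds, i.e. F(not post_bond). The claim follows.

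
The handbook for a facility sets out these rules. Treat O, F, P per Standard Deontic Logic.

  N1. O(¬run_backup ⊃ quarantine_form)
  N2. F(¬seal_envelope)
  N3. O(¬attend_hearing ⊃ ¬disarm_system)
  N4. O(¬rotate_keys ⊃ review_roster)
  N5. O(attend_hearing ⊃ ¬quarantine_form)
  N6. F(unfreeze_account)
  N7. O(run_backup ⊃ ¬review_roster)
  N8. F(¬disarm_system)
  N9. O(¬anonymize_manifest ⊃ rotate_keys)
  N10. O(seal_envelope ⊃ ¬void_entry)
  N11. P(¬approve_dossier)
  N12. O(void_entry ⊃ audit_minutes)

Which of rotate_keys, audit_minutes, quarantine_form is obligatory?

rotate_keys

Premise 8, F(¬disarm_system), is equivalent to O(disarm_system).
Premise 3, O(¬attend_hearing ⊃ ¬disarm_system), contraposes to O(disarm_system ⊃ attend_hearing); with O(disarm_system) we get O(attend_hearing).
With premise 5, O(attend_hearing ⊃ ¬quarantine_form), the K-axiom yields O(¬quarantine_form).
Premise 1 is O(¬run_backup ⊃ quarantine_form); contrapositively O(¬quarantine_form ⊃ run_backup). Since O(¬quarantine_form) holds, K gives O(run_backup).
Premise 7 is O(run_backup ⊃ ¬review_roster); since O(run_backup), deontic closure gives O(¬review_roster).
The contrapositive of premise 4 (O(¬rotate_keys ⊃ review_roster)) is O(¬review_roster ⊃ rotate_keys), and O(¬review_roster) is already established, so O(rotate_keys).
So O(rotate_keys) holds — rotate_keys is obligatory. None of the other listed options is made obligatory by any chain of premises.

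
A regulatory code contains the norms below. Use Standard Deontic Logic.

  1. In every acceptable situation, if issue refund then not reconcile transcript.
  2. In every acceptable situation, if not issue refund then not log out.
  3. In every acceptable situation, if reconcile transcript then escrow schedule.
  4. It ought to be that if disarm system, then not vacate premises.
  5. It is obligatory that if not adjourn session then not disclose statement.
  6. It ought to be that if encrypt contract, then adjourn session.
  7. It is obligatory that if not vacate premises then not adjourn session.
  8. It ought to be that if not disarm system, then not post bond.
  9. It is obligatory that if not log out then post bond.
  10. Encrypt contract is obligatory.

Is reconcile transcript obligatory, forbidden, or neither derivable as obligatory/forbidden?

Forbidden

Premise 10 gives O(encrypt_contract).
Premise 6 is O(encrypt_contract → adjourn_session); since O(encrypt_contract), deontic closure gives O(adjourn_session).
Premise 7, O(¬vacate_premises → ¬adjourn_session), contraposes to O(adjourn_session → vacate_premises); with O(adjourn_session) we get O(vacate_premises).
The contrapositive of premise 4 (O(disarm_system → ¬vacate_premises)) is O(vacate_premises → ¬disarm_system), and O(vacate_premises) is already established, so O(¬disarm_system).
From O(¬disarm_system) and premise 8, O(¬disarm_system → ¬post_bond), we obtain O(¬post_bond).
The contrapositive of premise 9 (O(¬log_out → post_bond)) is O(¬post_bond → log_out), and O(¬post_bond) is already established, so O(log_out).
Premise 2 is O(¬issue_refund → ¬log_out); contrapositively O(log_out → issue_refund). Since O(log_out) holds, K gives O(issue_refund).
Applying K to premise 1 (O(issue_refund → ¬reconcile_transcript)) and O(issue_refund) yields O(¬reconcile_transcript).
Premises 3, 5 do not contribute to this derivation.
Thus O(¬reconcile_transcript), which is F(reconcile_transcript): reconcile_transcript is forbidden.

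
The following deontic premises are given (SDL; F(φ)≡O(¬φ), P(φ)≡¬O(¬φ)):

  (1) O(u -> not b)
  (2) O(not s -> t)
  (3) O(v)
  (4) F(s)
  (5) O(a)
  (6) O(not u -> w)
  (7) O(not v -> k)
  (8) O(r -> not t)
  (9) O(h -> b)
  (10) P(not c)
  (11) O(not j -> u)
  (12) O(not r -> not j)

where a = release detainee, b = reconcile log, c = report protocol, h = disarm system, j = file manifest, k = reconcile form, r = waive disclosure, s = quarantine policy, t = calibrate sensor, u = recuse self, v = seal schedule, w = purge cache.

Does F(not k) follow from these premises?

No

Premise 7 is O(not v -> k), but O(not v) is not derivable from the premises, so it does not yield O(k).
No other premise forces O(k). An ideal world satisfying every premise can still have not k true, so F(not k) is not derivable.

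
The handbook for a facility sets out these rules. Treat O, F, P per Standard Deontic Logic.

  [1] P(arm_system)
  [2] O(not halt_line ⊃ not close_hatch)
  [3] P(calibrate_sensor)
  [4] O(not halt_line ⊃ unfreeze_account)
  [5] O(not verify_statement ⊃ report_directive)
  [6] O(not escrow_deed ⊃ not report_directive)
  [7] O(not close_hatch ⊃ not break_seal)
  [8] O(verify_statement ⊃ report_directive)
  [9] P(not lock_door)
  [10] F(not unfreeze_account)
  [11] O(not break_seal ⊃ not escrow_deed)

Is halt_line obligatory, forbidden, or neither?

Obligatory

Premises 5 and 8 are O(not verify_statement ⊃ report_directive) and O(verify_statement ⊃ report_directive); every ideal world satisfies not verify_statement or verify_statement, so in either case report_directive holds — hence O(report_directive).
Premise 6, O(not escrow_deed ⊃ not report_directive), contraposes to O(report_directive ⊃ escrow_deed); with O(report_directive) we get O(escrow_deed).
The contrapositive of premise 11 (O(not break_seal ⊃ not escrow_deed)) is O(escrow_deed ⊃ break_seal), and O(escrow_deed) is already established, so O(break_seal).
Premise 7 is O(not close_hatch ⊃ not break_seal); contrapositively O(break_seal ⊃ close_hatch). Since O(break_seal) holds, K gives O(close_hatch).
Premise 2 is O(not halt_line ⊃ not close_hatch); contrapositively O(close_hatch ⊃ halt_line). Since O(close_hatch) holds, K gives O(halt_line).
Premises 1, 3, 4, 9, 10 do not contribute to this derivation.
Hence halt_line is obligatory.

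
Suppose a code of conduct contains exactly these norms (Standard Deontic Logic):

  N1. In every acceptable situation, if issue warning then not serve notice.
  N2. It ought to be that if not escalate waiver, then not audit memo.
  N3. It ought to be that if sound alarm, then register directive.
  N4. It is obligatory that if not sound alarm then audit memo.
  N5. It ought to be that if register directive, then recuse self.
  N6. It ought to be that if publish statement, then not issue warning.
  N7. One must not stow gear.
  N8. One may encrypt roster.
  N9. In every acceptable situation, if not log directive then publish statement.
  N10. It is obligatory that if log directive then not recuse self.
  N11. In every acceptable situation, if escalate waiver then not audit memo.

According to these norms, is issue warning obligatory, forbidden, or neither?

Forbidden

Premises 2 and 11 are O(¬escalate_waiver → ¬audit_memo) and O(escalate_waiver → ¬audit_memo); every ideal world satisfies ¬escalate_waiver or escalate_waiver, so in either case ¬audit_memo holds — hence O(¬audit_memo).
Premise 4 is O(¬sound_alarm → audit_memo); contrapositively O(¬audit_memo → sound_alarm). Since O(¬audit_memo) holds, K gives O(sound_alarm).
Premise 3 is O(sound_alarm → register_directive); since O(sound_alarm), deontic closure gives O(register_directive).
Premise 5 is O(register_directive → recuse_self); since O(register_directive), deontic closure gives O(recuse_self).
Premise 10 is O(log_directive → ¬recuse_self); contrapositively O(recuse_self → ¬log_directive). Since O(recuse_self) holds, K gives O(¬log_directive).
Premise 9 is O(¬log_directive → publish_statement); since O(¬log_directive), deontic closure gives O(publish_statement).
Applying K to premise 6 (O(publish_statement → ¬issue_warning)) and O(publish_statement) yields O(¬issue_warning).
Premises 1, 7, 8 do not contribute to this derivation.
Thus O(¬issue_warning), which is F(issue_warning): issue_warning is forbidden.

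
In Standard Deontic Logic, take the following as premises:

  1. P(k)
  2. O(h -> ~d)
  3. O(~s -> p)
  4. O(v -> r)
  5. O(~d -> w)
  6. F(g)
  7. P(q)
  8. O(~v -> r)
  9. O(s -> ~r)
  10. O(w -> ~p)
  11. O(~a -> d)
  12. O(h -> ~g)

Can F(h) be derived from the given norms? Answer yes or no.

By case analysis on v: premise 4 gives O(v -> r) and premise 8 gives O(~v -> r), so O(r) either way.
Premise 9, O(s -> ~r), contraposes to O(r -> ~s); with O(r) we get O(~s).
Applying K to premise 3 (O(~s -> p)) and O(~s) yields O(p).
Premise 10, O(w -> ~p), contraposes to O(p -> ~w); with O(p) we get O(~w).
Premise 5 is O(~d -> w); contrapositively O(~w -> d). Since O(~w) holds, K gives O(d).
The contrapositive of premise 2 (O(h -> ~d)) is O(d -> ~h), and O(d) is already established, so O(~h).
Premises 1, 6, 7, 11, 12 do not contribute to this derivation.
So O(~h) holds, i.e. F(h). The claim follows.

Yes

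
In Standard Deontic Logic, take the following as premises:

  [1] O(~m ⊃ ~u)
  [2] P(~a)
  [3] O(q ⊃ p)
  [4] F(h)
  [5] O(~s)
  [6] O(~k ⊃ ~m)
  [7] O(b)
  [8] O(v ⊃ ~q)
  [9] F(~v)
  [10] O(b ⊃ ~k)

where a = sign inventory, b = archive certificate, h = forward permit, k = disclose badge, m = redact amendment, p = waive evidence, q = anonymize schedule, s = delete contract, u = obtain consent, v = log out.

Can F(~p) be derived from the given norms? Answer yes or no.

Premise 3 is O(q ⊃ p), but O(q) is not derivable from the premises, so it does not yield O(p).
No other premise forces O(p). An ideal world satisfying every premise can still have ~p true, so F(~p) is not derivable.

No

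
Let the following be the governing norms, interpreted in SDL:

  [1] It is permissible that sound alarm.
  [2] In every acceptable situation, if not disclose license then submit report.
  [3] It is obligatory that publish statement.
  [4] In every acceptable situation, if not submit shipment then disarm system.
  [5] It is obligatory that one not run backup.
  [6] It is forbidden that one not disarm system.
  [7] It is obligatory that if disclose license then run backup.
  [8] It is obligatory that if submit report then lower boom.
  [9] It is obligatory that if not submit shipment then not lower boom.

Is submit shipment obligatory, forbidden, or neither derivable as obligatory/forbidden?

From premise 5 we have O(¬run_backup).
Premise 7 is O(disclose_license → run_backup); contrapositively O(¬run_backup → ¬disclose_license). Since O(¬run_backup) holds, K gives O(¬disclose_license).
From O(¬disclose_license) and premise 2, O(¬disclose_license → submit_report), we obtain O(submit_report).
Premise 8 is O(submit_report → lower_boom); since O(submit_report), deontic closure gives O(lower_boom).
Premise 9, O(¬submit_shipment → ¬lower_boom), contraposes to O(lower_boom → submit_shipment); with O(lower_boom) we get O(submit_shipment).
Premises 1, 3, 4, 6 do not contribute to this derivation.
Hence submit_shipment is obligatory.

Obligatory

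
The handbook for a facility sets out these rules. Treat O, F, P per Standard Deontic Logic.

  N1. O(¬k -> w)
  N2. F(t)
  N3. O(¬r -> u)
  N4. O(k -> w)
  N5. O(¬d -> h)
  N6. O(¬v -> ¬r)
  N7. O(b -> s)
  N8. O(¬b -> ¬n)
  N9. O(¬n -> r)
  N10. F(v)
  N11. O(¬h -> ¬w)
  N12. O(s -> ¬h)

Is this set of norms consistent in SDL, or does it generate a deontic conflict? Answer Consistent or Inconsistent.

Inconsistent

Premises 4 and 1 are O(k -> w) and O(¬k -> w); every ideal world satisfies k or ¬k, so in either case w holds — hence O(w).
The contrapositive of premise 11 (O(¬h -> ¬w)) is O(w -> h), and O(w) is already established, so O(h).
Premise 12, O(s -> ¬h), contraposes to O(h -> ¬s); with O(h) we get O(¬s).
The contrapositive of premise 7 (O(b -> s)) is O(¬s -> ¬b), and O(¬s) is already established, so O(¬b).
With premise 8, O(¬b -> ¬n), the K-axiom yields O(¬n).
With premise 9, O(¬n -> r), the K-axiom yields O(r).
The contrapositive of premise 6 (O(¬v -> ¬r)) is O(r -> v), and O(r) is already established, so O(v).
Yet premise 10 is F(v), i.e. O(¬v).
We now have both O(v) and O(¬v) — v is simultaneously obligatory and forbidden, violating the D-axiom.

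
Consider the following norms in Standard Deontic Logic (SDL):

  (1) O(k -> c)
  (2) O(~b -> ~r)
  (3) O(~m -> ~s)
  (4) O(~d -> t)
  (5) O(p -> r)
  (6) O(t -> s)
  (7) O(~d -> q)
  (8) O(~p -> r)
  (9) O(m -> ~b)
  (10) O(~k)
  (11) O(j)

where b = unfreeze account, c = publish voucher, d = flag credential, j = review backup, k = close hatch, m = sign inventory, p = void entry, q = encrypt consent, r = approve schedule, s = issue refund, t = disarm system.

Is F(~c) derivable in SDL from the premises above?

Premise 1 is O(k -> c), but O(k) is not derivable from the premises, so it does not yield O(c).
No other premise forces O(c). An ideal world satisfying every premise can still have ~c true, so F(~c) is not derivable.

No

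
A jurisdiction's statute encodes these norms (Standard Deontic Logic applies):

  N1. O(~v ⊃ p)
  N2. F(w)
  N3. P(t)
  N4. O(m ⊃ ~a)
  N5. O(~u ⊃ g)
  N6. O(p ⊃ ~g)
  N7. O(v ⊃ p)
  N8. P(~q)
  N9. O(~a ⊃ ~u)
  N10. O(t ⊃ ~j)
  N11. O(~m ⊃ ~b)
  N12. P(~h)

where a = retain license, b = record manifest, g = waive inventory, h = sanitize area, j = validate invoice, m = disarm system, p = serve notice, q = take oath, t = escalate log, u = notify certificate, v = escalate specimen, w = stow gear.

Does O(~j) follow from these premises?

No

Premise 10 is O(t ⊃ ~j), but O(t) is not derivable from the premises (the permission P(t) asserts only ~O(~t), not O(t)), so it does not yield O(~j).
No other premise forces O(~j). An ideal world satisfying every premise can still have ~j false, so O(~j) is not derivable.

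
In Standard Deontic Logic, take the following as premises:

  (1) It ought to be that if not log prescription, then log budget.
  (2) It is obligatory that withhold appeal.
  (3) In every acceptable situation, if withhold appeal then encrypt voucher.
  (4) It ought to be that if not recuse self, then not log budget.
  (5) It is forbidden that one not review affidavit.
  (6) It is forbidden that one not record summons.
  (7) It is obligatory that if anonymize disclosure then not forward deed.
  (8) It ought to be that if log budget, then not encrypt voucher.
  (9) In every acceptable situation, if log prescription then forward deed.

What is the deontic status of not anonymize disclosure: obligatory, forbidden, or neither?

Obligatory

Premise 2 states O(withhold_appeal) outright.
With premise 3, O(withhold_appeal → encrypt_voucher), the K-axiom yields O(encrypt_voucher).
Premise 8, O(log_budget → ¬encrypt_voucher), contraposes to O(encrypt_voucher → ¬log_budget); with O(encrypt_voucher) we get O(¬log_budget).
The contrapositive of premise 1 (O(¬log_prescription → log_budget)) is O(¬log_budget → log_prescription), and O(¬log_budget) is already established, so O(log_prescription).
Applying K to premise 9 (O(log_prescription → forward_deed)) and O(log_prescription) yields O(forward_deed).
The contrapositive of premise 7 (O(anonymize_disclosure → ¬forward_deed)) is O(forward_deed → ¬anonymize_disclosure), and O(forward_deed) is already established, so O(¬anonymize_disclosure).
Premises 4, 5, 6 do not contribute to this derivation.
Hence ¬anonymize_disclosure is obligatory.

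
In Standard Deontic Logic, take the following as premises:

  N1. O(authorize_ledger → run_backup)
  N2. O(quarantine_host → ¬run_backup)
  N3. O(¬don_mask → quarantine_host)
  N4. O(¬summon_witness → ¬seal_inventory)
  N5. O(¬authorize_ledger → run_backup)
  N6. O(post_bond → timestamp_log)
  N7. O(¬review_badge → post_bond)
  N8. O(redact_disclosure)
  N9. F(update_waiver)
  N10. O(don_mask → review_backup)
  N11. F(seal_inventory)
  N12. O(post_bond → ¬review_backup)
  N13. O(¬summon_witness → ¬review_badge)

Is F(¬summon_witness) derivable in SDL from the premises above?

Yes

Premises 1 and 5 cover both cases: O(authorize_ledger → run_backup) and O(¬authorize_ledger → run_backup). Since authorize_ledger ∨ ¬authorize_ledger is a tautology, O(run_backup) follows.
Premise 2, O(quarantine_host → ¬run_backup), contraposes to O(run_backup → ¬quarantine_host); with O(run_backup) we get O(¬quarantine_host).
Premise 3 is O(¬don_mask → quarantine_host); contrapositively O(¬quarantine_host → don_mask). Since O(¬quarantine_host) holds, K gives O(don_mask).
With premise 10, O(don_mask → review_backup), the K-axiom yields O(review_backup).
Premise 12, O(post_bond → ¬review_backup), contraposes to O(review_backup → ¬post_bond); with O(review_backup) we get O(¬post_bond).
Premise 7, O(¬review_badge → post_bond), contraposes to O(¬post_bond → review_badge); with O(¬post_bond) we get O(review_badge).
Premise 13, O(¬summon_witness → ¬review_badge), contraposes to O(review_badge → summon_witness); with O(review_badge) we get O(summon_witness).
Premises 4, 6, 8, 9, 11 do not contribute to this derivation.
So O(summon_witness) holds, i.e. F(¬summon_witness). The claim follows.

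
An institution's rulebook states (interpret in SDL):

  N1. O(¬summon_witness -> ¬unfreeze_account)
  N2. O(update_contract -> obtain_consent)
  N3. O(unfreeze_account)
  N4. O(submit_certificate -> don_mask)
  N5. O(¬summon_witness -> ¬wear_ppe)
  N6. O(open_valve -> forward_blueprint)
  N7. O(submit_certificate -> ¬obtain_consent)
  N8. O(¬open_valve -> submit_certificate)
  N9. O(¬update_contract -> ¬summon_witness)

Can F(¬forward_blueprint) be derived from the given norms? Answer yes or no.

Yes

Premise 3 gives O(unfreeze_account).
The contrapositive of premise 1 (O(¬summon_witness -> ¬unfreeze_account)) is O(unfreeze_account -> summon_witness), and O(unfreeze_account) is already established, so O(summon_witness).
Premise 9, O(¬update_contract -> ¬summon_witness), contraposes to O(summon_witness -> update_contract); with O(summon_witness) we get O(update_contract).
With premise 2, O(update_contract -> obtain_consent), the K-axiom yields O(obtain_consent).
Premise 7, O(submit_certificate -> ¬obtain_consent), contraposes to O(obtain_consent -> ¬submit_certificate); with O(obtain_consent) we get O(¬submit_certificate).
The contrapositive of premise 8 (O(¬open_valve -> submit_certificate)) is O(¬submit_certificate -> open_valve), and O(¬submit_certificate) is already established, so O(open_valve).
With premise 6, O(open_valve -> forward_blueprint), the K-axiom yields O(forward_blueprint).
Premises 4, 5 do not contribute to this derivation.
So O(forward_blueprint) holds, i.e. F(¬forward_blueprint). The claim follows.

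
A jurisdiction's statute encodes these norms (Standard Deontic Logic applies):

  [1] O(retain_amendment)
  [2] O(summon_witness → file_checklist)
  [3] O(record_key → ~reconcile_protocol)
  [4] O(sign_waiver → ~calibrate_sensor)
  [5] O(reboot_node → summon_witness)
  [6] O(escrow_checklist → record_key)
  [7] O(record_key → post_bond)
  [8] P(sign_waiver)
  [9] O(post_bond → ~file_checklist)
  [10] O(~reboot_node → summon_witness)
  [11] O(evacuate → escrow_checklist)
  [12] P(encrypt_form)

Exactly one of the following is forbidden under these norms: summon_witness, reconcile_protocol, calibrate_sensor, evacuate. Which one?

By case analysis on reboot_node: premise 5 gives O(reboot_node → summon_witness) and premise 10 gives O(~reboot_node → summon_witness), so O(summon_witness) either way.
Premise 2 is O(summon_witness → file_checklist); since O(summon_witness), deontic closure gives O(file_checklist).
Premise 9 is O(post_bond → ~file_checklist); contrapositively O(file_checklist → ~post_bond). Since O(file_checklist) holds, K gives O(~post_bond).
The contrapositive of premise 7 (O(record_key → post_bond)) is O(~post_bond → ~record_key), and O(~post_bond) is already established, so O(~record_key).
The contrapositive of premise 6 (O(escrow_checklist → record_key)) is O(~record_key → ~escrow_checklist), and O(~record_key) is already established, so O(~escrow_checklist).
The contrapositive of premise 11 (O(evacuate → escrow_checklist)) is O(~escrow_checklist → ~evacuate), and O(~escrow_checklist) is already established, so O(~evacuate).
So O(~evacuate) holds, i.e. evacuate is forbidden. None of the other listed options is forbidden under the premises.

evacuate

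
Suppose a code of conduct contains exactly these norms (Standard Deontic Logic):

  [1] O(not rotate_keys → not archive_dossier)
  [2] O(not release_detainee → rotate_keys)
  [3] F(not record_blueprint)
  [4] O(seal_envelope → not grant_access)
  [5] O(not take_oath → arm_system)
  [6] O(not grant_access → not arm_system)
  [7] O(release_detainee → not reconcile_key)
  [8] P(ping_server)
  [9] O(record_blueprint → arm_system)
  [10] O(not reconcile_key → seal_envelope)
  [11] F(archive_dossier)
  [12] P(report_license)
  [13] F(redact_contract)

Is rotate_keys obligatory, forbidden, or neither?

Premise 3 is F(not record_blueprint), i.e. O(record_blueprint).
With premise 9, O(record_blueprint → arm_system), the K-axiom yields O(arm_system).
The contrapositive of premise 6 (O(not grant_access → not arm_system)) is O(arm_system → grant_access), and O(arm_system) is already established, so O(grant_access).
The contrapositive of premise 4 (O(seal_envelope → not grant_access)) is O(grant_access → not seal_envelope), and O(grant_access) is already established, so O(not seal_envelope).
Premise 10 is O(not reconcile_key → seal_envelope); contrapositively O(not seal_envelope → reconcile_key). Since O(not seal_envelope) holds, K gives O(reconcile_key).
Premise 7 is O(release_detainee → not reconcile_key); contrapositively O(reconcile_key → not release_detainee). Since O(reconcile_key) holds, K gives O(not release_detainee).
With premise 2, O(not release_detainee → rotate_keys), the K-axiom yields O(rotate_keys).
Premises 1, 5, 8, 11, 12, 13 do not contribute to this derivation.
Hence rotate_keys is obligatory.

Obligatory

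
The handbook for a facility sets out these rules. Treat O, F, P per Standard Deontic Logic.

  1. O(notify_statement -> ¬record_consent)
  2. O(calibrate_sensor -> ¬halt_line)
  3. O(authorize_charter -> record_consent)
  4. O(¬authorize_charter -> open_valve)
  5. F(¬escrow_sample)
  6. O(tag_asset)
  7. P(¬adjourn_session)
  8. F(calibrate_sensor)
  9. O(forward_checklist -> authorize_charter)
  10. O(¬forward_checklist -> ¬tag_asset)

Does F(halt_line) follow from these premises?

Premise 2 is O(calibrate_sensor -> ¬halt_line), but O(calibrate_sensor) is not derivable from the premises, so it does not yield O(¬halt_line).
No other premise forces O(¬halt_line). An ideal world satisfying every premise can still have halt_line true, so F(halt_line) is not derivable.

No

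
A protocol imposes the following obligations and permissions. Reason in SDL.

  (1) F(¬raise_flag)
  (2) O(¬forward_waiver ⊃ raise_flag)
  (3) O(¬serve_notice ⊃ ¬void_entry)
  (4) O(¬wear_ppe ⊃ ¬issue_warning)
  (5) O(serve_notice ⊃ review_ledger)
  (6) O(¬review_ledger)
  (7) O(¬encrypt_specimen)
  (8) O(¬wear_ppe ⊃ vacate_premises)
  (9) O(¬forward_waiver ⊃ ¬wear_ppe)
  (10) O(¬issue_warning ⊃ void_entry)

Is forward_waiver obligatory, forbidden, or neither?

Obligatory

Premise 6 states O(¬review_ledger) outright.
Premise 5 is O(serve_notice ⊃ review_ledger); contrapositively O(¬review_ledger ⊃ ¬serve_notice). Since O(¬review_ledger) holds, K gives O(¬serve_notice).
Premise 3 is O(¬serve_notice ⊃ ¬void_entry); since O(¬serve_notice), deontic closure gives O(¬void_entry).
Premise 10 is O(¬issue_warning ⊃ void_entry); contrapositively O(¬void_entry ⊃ issue_warning). Since O(¬void_entry) holds, K gives O(issue_warning).
Premise 4, O(¬wear_ppe ⊃ ¬issue_warning), contraposes to O(issue_warning ⊃ wear_ppe); with O(issue_warning) we get O(wear_ppe).
Premise 9, O(¬forward_waiver ⊃ ¬wear_ppe), contraposes to O(wear_ppe ⊃ forward_waiver); with O(wear_ppe) we get O(forward_waiver).
Premises 1, 2, 7, 8 do not contribute to this derivation.
Hence forward_waiver is obligatory.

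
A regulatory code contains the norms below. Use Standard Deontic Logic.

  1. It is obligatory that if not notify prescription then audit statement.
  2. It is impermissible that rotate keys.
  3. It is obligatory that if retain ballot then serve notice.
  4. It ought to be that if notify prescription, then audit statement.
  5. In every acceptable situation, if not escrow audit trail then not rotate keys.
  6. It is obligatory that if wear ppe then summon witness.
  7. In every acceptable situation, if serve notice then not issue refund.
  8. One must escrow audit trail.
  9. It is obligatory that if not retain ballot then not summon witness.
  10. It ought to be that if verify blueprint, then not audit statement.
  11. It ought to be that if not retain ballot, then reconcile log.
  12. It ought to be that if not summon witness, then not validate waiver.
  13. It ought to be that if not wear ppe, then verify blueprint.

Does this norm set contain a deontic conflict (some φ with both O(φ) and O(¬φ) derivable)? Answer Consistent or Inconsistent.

Consistent

Premise 5 is O(¬escrow_audit_trail → ¬rotate_keys); even if O(¬rotate_keys) held, inferring O(¬escrow_audit_trail) would be affirming the consequent — invalid.
So O(¬escrow_audit_trail) is not derivable, and the apparent clash with O(escrow_audit_trail) does not arise.
A world satisfying every obligation exists (e.g. audit_statement=true, escrow_audit_trail=true, issue_refund=false, notify_prescription=false, reconcile_log=false, retain_ballot=true, rotate_keys=false, serve_notice=true, summon_witness=true, validate_waiver=false, verify_blueprint=false, wear_ppe=true); no atom is both obligatory and forbidden, so the set is consistent.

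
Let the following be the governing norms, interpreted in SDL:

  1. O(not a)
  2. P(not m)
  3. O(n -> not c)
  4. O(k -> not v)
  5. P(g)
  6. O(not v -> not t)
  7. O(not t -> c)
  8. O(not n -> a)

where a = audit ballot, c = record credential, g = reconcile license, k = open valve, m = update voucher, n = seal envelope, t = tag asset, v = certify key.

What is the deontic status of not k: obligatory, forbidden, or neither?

Premise 1 states O(not a) outright.
Premise 8, O(not n -> a), contraposes to O(not a -> n); with O(not a) we get O(n).
Premise 3 is O(n -> not c); since O(n), deontic closure gives O(not c).
The contrapositive of premise 7 (O(not t -> c)) is O(not c -> t), and O(not c) is already established, so O(t).
The contrapositive of premise 6 (O(not v -> not t)) is O(t -> v), and O(t) is already established, so O(v).
Premise 4, O(k -> not v), contraposes to O(v -> not k); with O(v) we get O(not k).
Premises 2, 5 do not contribute to this derivation.
Hence not k is obligatory.

Obligatory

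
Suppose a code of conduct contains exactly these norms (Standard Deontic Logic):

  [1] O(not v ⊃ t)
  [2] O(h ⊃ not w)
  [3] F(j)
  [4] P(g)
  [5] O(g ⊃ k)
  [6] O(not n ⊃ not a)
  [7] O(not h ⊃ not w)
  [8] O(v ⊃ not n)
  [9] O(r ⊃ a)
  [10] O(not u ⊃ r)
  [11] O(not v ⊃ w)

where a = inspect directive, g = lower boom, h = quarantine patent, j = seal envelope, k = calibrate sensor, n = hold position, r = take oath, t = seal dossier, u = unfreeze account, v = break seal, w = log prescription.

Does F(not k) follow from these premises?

No

Premise 5 is O(g ⊃ k), but O(g) is not derivable from the premises (the permission P(g) asserts only not O(not g), not O(g)), so it does not yield O(k).
No other premise forces O(k). An ideal world satisfying every premise can still have not k true, so F(not k) is not derivable.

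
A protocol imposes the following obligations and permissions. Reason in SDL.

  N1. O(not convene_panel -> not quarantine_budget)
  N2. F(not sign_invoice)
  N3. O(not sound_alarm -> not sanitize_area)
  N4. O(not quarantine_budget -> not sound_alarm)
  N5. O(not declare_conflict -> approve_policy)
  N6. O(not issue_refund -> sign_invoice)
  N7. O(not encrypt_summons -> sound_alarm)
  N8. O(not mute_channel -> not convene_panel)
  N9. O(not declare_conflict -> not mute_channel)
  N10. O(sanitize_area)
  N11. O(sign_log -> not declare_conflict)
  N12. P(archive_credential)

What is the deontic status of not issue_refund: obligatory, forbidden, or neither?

Neither

Premise 6 is O(not issue_refund -> sign_invoice); even if O(sign_invoice) held, inferring O(not issue_refund) would be affirming the consequent — invalid.
No premise or chain of K-axiom applications forces O(not issue_refund), and none forces O(issue_refund). So not issue_refund is neither obligatory nor forbidden under these norms.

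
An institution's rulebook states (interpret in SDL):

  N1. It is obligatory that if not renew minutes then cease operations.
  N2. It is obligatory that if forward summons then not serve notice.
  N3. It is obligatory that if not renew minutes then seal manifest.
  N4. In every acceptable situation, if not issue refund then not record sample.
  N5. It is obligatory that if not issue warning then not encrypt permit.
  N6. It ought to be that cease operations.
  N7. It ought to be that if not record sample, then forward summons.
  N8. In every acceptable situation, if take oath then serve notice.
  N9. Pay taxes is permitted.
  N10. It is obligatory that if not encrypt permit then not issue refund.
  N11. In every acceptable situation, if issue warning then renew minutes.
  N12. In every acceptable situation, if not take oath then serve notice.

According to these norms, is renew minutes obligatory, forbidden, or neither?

Obligatory

Premises 12 and 8 cover both cases: O(¬take_oath → serve_notice) and O(take_oath → serve_notice). Since ¬take_oath ∨ take_oath is a tautology, O(serve_notice) follows.
Premise 2 is O(forward_summons → ¬serve_notice); contrapositively O(serve_notice → ¬forward_summons). Since O(serve_notice) holds, K gives O(¬forward_summons).
Premise 7, O(¬record_sample → forward_summons), contraposes to O(¬forward_summons → record_sample); with O(¬forward_summons) we get O(record_sample).
The contrapositive of premise 4 (O(¬issue_refund → ¬record_sample)) is O(record_sample → issue_refund), and O(record_sample) is already established, so O(issue_refund).
Premise 10, O(¬encrypt_permit → ¬issue_refund), contraposes to O(issue_refund → encrypt_permit); with O(issue_refund) we get O(encrypt_permit).
Premise 5, O(¬issue_warning → ¬encrypt_permit), contraposes to O(encrypt_permit → issue_warning); with O(encrypt_permit) we get O(issue_warning).
With premise 11, O(issue_warning → renew_minutes), the K-axiom yields O(renew_minutes).
Premises 1, 3, 6, 9 do not contribute to this derivation.
Hence renew_minutes is obligatory.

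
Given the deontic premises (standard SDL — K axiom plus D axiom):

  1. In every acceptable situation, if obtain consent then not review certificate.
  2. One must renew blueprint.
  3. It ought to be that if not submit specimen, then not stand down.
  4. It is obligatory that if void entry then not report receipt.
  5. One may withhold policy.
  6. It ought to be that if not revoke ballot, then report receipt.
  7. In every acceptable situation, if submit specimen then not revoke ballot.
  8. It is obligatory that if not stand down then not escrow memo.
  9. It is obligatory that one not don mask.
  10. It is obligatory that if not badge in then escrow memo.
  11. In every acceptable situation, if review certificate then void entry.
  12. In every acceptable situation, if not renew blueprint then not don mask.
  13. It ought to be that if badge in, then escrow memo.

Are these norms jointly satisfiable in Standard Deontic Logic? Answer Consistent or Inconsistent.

Premise 12 is O(¬renew_blueprint → ¬don_mask); even if O(¬don_mask) held, inferring O(¬renew_blueprint) would be affirming the consequent — invalid.
So O(¬renew_blueprint) is not derivable, and the apparent clash with O(renew_blueprint) does not arise.
A world satisfying every obligation exists (e.g. badge_in=false, don_mask=false, escrow_memo=true, obtain_consent=false, renew_blueprint=true, report_receipt=true, review_certificate=false, revoke_ballot=false, stand_down=true, submit_specimen=true, void_entry=false, withhold_policy=false); no atom is both obligatory and forbidden, so the set is consistent.

Consistent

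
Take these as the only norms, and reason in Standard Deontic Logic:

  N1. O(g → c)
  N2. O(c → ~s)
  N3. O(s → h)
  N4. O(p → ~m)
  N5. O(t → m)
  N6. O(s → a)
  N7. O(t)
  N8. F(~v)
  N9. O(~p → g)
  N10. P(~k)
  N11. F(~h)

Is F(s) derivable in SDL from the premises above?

Premise 7 gives O(t).
From O(t) and premise 5, O(t → m), we obtain O(m).
Premise 4, O(p → ~m), contraposes to O(m → ~p); with O(m) we get O(~p).
With premise 9, O(~p → g), the K-axiom yields O(g).
With premise 1, O(g → c), the K-axiom yields O(c).
Applying K to premise 2 (O(c → ~s)) and O(c) yields O(~s).
Premises 3, 6, 8, 10, 11 do not contribute to this derivation.
So O(~s) holds, i.e. F(s). The claim follows.

Yes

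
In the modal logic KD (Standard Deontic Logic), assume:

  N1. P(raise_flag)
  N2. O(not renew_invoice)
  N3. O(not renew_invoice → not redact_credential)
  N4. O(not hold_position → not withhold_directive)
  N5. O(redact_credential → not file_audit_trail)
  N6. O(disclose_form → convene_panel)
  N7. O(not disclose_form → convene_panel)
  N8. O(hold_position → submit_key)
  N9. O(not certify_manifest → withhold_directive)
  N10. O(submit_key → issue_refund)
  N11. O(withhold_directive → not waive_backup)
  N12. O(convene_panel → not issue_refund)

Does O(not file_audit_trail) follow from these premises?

Premise 5 is O(redact_credential → not file_audit_trail), but O(redact_credential) is not derivable from the premises, so it does not yield O(not file_audit_trail).
No other premise forces O(not file_audit_trail). An ideal world satisfying every premise can still have not file_audit_trail false, so O(not file_audit_trail) is not derivable.

No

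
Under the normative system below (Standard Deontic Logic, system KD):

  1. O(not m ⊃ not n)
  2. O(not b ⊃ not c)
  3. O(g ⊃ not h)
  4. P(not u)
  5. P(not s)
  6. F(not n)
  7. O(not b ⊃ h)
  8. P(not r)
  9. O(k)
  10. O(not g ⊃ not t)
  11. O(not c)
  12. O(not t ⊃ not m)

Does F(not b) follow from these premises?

Premise 6, F(not n), is equivalent to O(n).
Premise 1, O(not m ⊃ not n), contraposes to O(n ⊃ m); with O(n) we get O(m).
Premise 12, O(not t ⊃ not m), contraposes to O(m ⊃ t); with O(m) we get O(t).
Premise 10 is O(not g ⊃ not t); contrapositively O(t ⊃ g). Since O(t) holds, K gives O(g).
From O(g) and premise 3, O(g ⊃ not h), we obtain O(not h).
Premise 7, O(not b ⊃ h), contraposes to O(not h ⊃ b); with O(not h) we get O(b).
Premises 2, 4, 5, 8, 9, 11 do not contribute to this derivation.
So O(b) holds, i.e. F(not b). The claim follows.

Yes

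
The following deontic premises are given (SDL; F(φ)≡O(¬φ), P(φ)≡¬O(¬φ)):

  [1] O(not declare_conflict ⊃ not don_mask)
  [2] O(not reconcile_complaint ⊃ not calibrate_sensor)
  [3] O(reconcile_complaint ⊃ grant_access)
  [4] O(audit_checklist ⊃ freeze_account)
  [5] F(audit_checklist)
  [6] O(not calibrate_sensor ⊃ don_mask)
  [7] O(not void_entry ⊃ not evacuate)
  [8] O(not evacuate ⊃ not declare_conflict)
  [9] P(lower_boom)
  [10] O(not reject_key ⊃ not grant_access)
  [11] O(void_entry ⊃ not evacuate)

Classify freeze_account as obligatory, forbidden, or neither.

Neither

Premise 4 is O(audit_checklist ⊃ freeze_account), but O(audit_checklist) is not derivable from the premises, so it does not yield O(freeze_account).
No premise or chain of K-axiom applications forces O(freeze_account), and none forces O(not freeze_account). So freeze_account is neither obligatory nor forbidden under these norms.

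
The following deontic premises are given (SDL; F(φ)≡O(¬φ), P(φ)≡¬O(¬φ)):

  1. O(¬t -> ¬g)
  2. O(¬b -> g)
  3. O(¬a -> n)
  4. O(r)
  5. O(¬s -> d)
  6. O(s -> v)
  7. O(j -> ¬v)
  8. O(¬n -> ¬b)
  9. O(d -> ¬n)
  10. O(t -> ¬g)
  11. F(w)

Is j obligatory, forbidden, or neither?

Premises 10 and 1 cover both cases: O(t -> ¬g) and O(¬t -> ¬g). Since t ∨ ¬t is a tautology, O(¬g) follows.
Premise 2, O(¬b -> g), contraposes to O(¬g -> b); with O(¬g) we get O(b).
The contrapositive of premise 8 (O(¬n -> ¬b)) is O(b -> n), and O(b) is already established, so O(n).
The contrapositive of premise 9 (O(d -> ¬n)) is O(n -> ¬d), and O(n) is already established, so O(¬d).
The contrapositive of premise 5 (O(¬s -> d)) is O(¬d -> s), and O(¬d) is already established, so O(s).
Premise 6 is O(s -> v); since O(s), deontic closure gives O(v).
The contrapositive of premise 7 (O(j -> ¬v)) is O(v -> ¬j), and O(v) is already established, so O(¬j).
Premises 3, 4, 11 do not contribute to this derivation.
Thus O(¬j), which is F(j): j is forbidden.

Forbidden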